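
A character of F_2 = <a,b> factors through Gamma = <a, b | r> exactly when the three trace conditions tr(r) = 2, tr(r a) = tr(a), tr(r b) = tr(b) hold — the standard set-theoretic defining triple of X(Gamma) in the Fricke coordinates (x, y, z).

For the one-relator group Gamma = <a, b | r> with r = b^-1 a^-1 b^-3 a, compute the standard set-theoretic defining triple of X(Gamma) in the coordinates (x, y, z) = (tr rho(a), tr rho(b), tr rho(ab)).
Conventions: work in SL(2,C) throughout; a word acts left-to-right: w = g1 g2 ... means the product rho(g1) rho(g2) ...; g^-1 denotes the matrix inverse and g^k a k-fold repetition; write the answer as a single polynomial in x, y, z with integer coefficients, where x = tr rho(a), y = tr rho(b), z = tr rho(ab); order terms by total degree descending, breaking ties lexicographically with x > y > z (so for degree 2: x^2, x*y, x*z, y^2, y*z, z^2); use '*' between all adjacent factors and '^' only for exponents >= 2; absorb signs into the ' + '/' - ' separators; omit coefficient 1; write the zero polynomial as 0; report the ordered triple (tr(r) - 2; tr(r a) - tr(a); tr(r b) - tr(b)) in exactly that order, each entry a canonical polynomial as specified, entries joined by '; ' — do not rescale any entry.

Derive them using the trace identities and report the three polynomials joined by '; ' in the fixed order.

so tr(b^-1 a) = tr(a) * tr(b) - tr(a b)   [inverse elimination on b] = x*y - z
tr(b^-1 a b^-1) = tr(b^-1 a) * tr(b) - tr(b^-1 a b)   [inverse elimination on b] = x*y^2 - y*z - x
tr(a^2) = tr(a) * tr(a) - tr(1)   [square of a] = x^2 - 2
tr(a^2 b) = tr(a) * tr(b a) - tr(b)   [square of a] = x*z - y
reduce: tr(a b^-1 a) = tr(a^2) * tr(b) - tr(a^2 b)   [inverse elimination on b] = x^2*y - x*z - y
tr(a b a b) = tr(b a) * tr(b a) - tr(1)   [split at a repeated b] = z^2 - 2
tr(a b^-1 a b) = tr(a b a) * tr(b) - tr(a b a b)   [inverse elimination on b] = x*y*z - y^2 - z^2 + 2
so tr(b^-1 a b^-1 a) = tr(a b^-1 a) * tr(b) - tr(a b^-1 a b)   [inverse elimination on b] = x^2*y^2 - 2*x*y*z + z^2 - 2
so tr(a b^-1 a^-1 b^-1) = tr(b^-1 a b^-1) * tr(a) - tr(b^-1 a b^-1 a)   [inverse elimination on a] = x*y*z - x^2 - z^2 + 2
reduce: tr(b^-1 a b^-1 a^-1 b^-1) = tr(a b^-1 a^-1 b^-1) * tr(b) - tr(a b^-1 a^-1)   [inverse elimination on b] = x*y^2*z - x^2*y - y*z^2 + y
reduce: tr(b^-1 a^-1 b^-3 a) = tr(b^-1 a b^-1 a^-1 b^-1) * tr(b) - tr(b^-1 a b^-1 a^-1)   [inverse elimination on b] = x*y^3*z - x^2*y^2 - y^2*z^2 - x*y*z + x^2 + y^2 + z^2 - 2
tr(a^2 b a) = tr(a) * tr(b a^2) - tr(b a)  (reduce the a square) = x^2*z - x*y - z
tr(b a b) = tr(b) * tr(a b) - tr(a)  (reduce the b square) = y*z - x
tr(a^2 b a b) = tr(a) * tr(b a b a) - tr(b a b)  (reduce the a square) = x*z^2 - y*z - x
tr(b^-1 a^2 b a) = tr(a^2 b a) * tr(b) - tr(a^2 b a b)  (eliminate b^-1) = x^2*y*z - x*y^2 - x*z^2 + x
tr(a^2 b a^-1 b^-1) = tr(b^-1 a^2 b) * tr(a) - tr(b^-1 a^2 b a)  (eliminate a^-1) = -x^2*y*z + x^3 + x*y^2 + x*z^2 - 3*x
tr(a^-1 b^-2 a^2 b) = tr(a^2 b a^-1 b^-1) * tr(b) - tr(a^2 b a^-1)  (eliminate b^-1) = -x^2*y^2*z + x^3*y + x*y^3 + x*y*z^2 - 3*x*y - z
tr(b^-2 a^2 b^-1 a^-1) = tr(a^-1 b^-2 a^2) * tr(b) - tr(a^-1 b^-2 a^2 b)  (eliminate b^-1) = x^2*y^2*z - x^3*y - x*y*z^2 - y^2*z + 2*x*y + z
tr(b a^2 b^-1 a) = tr(a b a^2) * tr(b) - tr(a b a^2 b)  (eliminate b^-1) = x^2*y*z - x*y^2 - x*z^2 + x
tr(a^2 b^-1 a^-1 b) = tr(b a^2 b^-1) * tr(a) - tr(b a^2 b^-1 a)  (eliminate a^-1) = -x^2*y*z + x^3 + x*y^2 + x*z^2 - 3*x
reduce: tr(b^-1 a^2 b^-1 a^-1) = tr(a^2 b^-1 a^-1) * tr(b) - tr(a^2 b^-1 a^-1 b)  (eliminate b^-1) = x^2*y*z - x^3 - x*z^2 - y*z + 3*x
so tr(b^-1 a^-1 b^-3 a^2) = tr(b^-2 a^2 b^-1 a^-1) * tr(b) - tr(b^-2 a^2 b^-1 a^-1 b)  (eliminate b^-1) = x^2*y^3*z - x^3*y^2 - x*y^2*z^2 - x^2*y*z - y^3*z + x^3 + 2*x*y^2 + x*z^2 + 2*y*z - 3*x
reduce: tr(b^-2) = tr(b^-1) * tr(b) - tr(1) = y^2 - 2
reduce: tr(b^-3) = tr(b^-2) * tr(b) - tr(b^-1) = y^3 - 3*y
assemble the triple (tr(r) - 2; tr(r a) - x; tr(r b) - y)

x*y^3*z - x^2*y^2 - y^2*z^2 - x*y*z + x^2 + y^2 + z^2 - 4; x^2*y^3*z - x^3*y^2 - x*y^2*z^2 - x^2*y*z - y^3*z + x^3 + 2*x*y^2 + x*z^2 + 2*y*z - 4*x; y^3 - 4*y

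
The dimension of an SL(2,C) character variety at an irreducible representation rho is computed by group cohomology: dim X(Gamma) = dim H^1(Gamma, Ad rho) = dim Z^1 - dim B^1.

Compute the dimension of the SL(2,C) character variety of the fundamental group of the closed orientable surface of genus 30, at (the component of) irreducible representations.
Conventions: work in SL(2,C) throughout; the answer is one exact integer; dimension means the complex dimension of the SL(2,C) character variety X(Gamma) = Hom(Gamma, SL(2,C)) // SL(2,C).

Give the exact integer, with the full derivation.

174

The genus-30 surface group: 2g = 60 generators, one relator prod [a_i, b_i].
Unconstrained cocycle data is one sl_2 vector per generator (180 dimensions), cut by the relator condition d_2(z) = 0.
At an irreducible rho, H^2 = coker(d_2) vanishes (Poincare duality: H^2 is dual to H^0 = invariants = 0), so d_2 is surjective onto sl_2 and dim Z^1 = 180 - 3 = 177.
As always at irreducible rho, dim B^1 = 3.
Hence dim X = 177 - 3 = 174.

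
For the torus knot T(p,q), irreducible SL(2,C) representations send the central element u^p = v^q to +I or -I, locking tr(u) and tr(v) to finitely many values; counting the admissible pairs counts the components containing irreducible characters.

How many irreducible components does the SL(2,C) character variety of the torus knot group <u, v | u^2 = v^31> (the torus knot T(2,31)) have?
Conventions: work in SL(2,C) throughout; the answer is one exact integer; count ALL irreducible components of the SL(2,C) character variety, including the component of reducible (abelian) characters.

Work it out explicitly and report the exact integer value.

16

For T(2,31): irreducibility forces the central element u^2 = v^31 to one of +I, -I.
This locks tr(u) to 2*cos(pi*alpha/2), alpha in 1..1, and tr(v) to 2*cos(pi*beta/31), beta in 1..30, on each component of irreducible characters.
The two central values (-1)^alpha I and (-1)^beta I must be the same matrix, so alpha and beta share a parity.
Enumerate parity-matched pairs: 1*15 odd-odd plus 0*15 even-even gives 15.
That is 15 components of irreducible characters, and with the reducible (abelian) component the total is 16.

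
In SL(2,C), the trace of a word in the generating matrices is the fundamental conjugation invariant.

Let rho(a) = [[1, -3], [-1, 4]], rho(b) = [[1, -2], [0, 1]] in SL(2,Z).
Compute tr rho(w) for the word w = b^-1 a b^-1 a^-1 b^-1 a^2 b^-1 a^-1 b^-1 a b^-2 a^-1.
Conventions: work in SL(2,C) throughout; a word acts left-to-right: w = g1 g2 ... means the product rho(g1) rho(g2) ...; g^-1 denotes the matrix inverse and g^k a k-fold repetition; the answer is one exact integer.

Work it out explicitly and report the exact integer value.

rho(b^-1) = [[1, 2], [0, 1]]
... * rho(a) = [[1, -3], [-1, 4]]  ->  [[-1, 5], [-1, 4]]
... * rho(b^-1) = [[1, 2], [0, 1]]  ->  [[-1, 3], [-1, 2]]
... * rho(a^-1) = [[4, 3], [1, 1]]  ->  [[-1, 0], [-2, -1]]
... * rho(b^-1) = [[1, 2], [0, 1]]  ->  [[-1, -2], [-2, -5]]
... * rho(a) = [[1, -3], [-1, 4]]  ->  [[1, -5], [3, -14]]
... * rho(a) = [[1, -3], [-1, 4]]  ->  [[6, -23], [17, -65]]
... * rho(b^-1) = [[1, 2], [0, 1]]  ->  [[6, -11], [17, -31]]
... * rho(a^-1) = [[4, 3], [1, 1]]  ->  [[13, 7], [37, 20]]
... * rho(b^-1) = [[1, 2], [0, 1]]  ->  [[13, 33], [37, 94]]
... * rho(a) = [[1, -3], [-1, 4]]  ->  [[-20, 93], [-57, 265]]
... * rho(b^-1) = [[1, 2], [0, 1]]  ->  [[-20, 53], [-57, 151]]
... * rho(b^-1) = [[1, 2], [0, 1]]  ->  [[-20, 13], [-57, 37]]
... * rho(a^-1) = [[4, 3], [1, 1]]  ->  [[-67, -47], [-191, -134]]
tr = -67 + -134 = -201

-201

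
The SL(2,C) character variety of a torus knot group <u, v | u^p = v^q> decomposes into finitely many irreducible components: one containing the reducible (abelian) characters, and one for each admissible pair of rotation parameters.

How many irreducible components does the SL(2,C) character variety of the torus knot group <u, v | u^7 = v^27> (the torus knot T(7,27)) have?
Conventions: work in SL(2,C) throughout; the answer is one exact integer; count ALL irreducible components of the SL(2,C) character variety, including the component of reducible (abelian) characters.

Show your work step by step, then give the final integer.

79

Gamma = < u, v | u^7 = v^27 > (torus knot T(7,27)); the central element u^7 = v^27 acts as +I or -I in any irreducible SL(2,C) representation.
On an irreducible component, tr(u) is locked at 2*cos(pi*alpha/7) for some alpha in 1..6, and tr(v) at 2*cos(pi*beta/27) for some beta in 1..26.
Consistency of u^7 = (-1)^alpha I with v^27 = (-1)^beta I forces alpha = beta (mod 2).
Counting: 3 odd alphas x 13 odd betas + 3 even alphas x 13 even betas = 39 + 39 = 78.
Total: 78 irreducible-character components + 1 reducible (abelian) component = 79.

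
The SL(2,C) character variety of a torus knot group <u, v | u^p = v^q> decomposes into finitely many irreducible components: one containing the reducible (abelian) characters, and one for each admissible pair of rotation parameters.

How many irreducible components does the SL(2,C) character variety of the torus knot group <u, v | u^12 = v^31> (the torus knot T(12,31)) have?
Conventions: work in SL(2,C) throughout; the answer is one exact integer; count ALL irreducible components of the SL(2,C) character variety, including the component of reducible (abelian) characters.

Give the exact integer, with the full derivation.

Gamma = < u, v | u^12 = v^31 > (torus knot T(12,31)); the central element u^12 = v^31 acts as +I or -I in any irreducible SL(2,C) representation.
So on each irreducible component the traces are pinned: tr(u) = 2*cos(pi*alpha/12) with 1 <= alpha <= 11, tr(v) = 2*cos(pi*beta/31) with 1 <= beta <= 30.
Consistency of u^12 = (-1)^alpha I with v^31 = (-1)^beta I forces alpha = beta (mod 2).
count pairs: odd alpha (6 choices) x odd beta (15), plus even alpha (5) x even beta (15): 6*15 + 5*15 = 165.
Total: 165 irreducible-character components + 1 reducible (abelian) component = 166.

166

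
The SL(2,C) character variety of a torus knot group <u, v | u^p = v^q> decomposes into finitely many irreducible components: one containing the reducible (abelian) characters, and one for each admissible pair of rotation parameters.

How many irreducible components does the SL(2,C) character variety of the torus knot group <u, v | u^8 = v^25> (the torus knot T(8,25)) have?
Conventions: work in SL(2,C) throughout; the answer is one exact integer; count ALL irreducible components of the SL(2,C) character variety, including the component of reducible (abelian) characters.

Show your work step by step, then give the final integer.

For T(8,25): irreducibility forces the central element u^8 = v^25 to one of +I, -I.
So on each irreducible component the traces are pinned: tr(u) = 2*cos(pi*alpha/8) with 1 <= alpha <= 7, tr(v) = 2*cos(pi*beta/25) with 1 <= beta <= 24.
u^8 = (-1)^alpha I and v^25 = (-1)^beta I must agree, so alpha and beta have equal parity.
Enumerate parity-matched pairs: 4*12 odd-odd plus 3*12 even-even gives 84.
components with irreducible characters: 84; plus the single component of reducible (abelian) characters: total 85.

85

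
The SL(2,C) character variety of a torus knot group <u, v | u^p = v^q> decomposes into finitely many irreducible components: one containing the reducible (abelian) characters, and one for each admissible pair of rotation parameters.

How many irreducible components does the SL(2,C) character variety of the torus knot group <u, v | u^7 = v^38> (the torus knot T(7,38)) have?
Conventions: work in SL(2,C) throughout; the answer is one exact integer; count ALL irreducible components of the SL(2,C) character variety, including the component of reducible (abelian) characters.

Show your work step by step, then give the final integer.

112

In the torus knot group T(7,38), u^7 = v^38 is central, so an irreducible representation sends it to +I or -I (Schur).
So on each irreducible component the traces are pinned: tr(u) = 2*cos(pi*alpha/7) with 1 <= alpha <= 6, tr(v) = 2*cos(pi*beta/38) with 1 <= beta <= 37.
u^7 = (-1)^alpha I and v^38 = (-1)^beta I must agree, so alpha and beta have equal parity.
Counting: 3 odd alphas x 19 odd betas + 3 even alphas x 18 even betas = 57 + 54 = 111.
Total: 111 irreducible-character components + 1 reducible (abelian) component = 112.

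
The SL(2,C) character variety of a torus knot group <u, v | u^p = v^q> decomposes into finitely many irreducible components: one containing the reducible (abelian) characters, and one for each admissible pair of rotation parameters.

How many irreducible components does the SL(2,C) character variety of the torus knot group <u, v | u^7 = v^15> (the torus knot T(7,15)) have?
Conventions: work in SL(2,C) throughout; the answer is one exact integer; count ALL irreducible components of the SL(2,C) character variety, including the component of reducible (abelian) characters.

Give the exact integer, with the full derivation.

43

For T(7,15): irreducibility forces the central element u^7 = v^15 to one of +I, -I.
So on each irreducible component the traces are pinned: tr(u) = 2*cos(pi*alpha/7) with 1 <= alpha <= 6, tr(v) = 2*cos(pi*beta/15) with 1 <= beta <= 14.
u^7 = (-1)^alpha I and v^15 = (-1)^beta I must agree, so alpha and beta have equal parity.
count pairs: odd alpha (3 choices) x odd beta (7), plus even alpha (3) x even beta (7): 3*7 + 3*7 = 42.
Total: 42 irreducible-character components + 1 reducible (abelian) component = 43.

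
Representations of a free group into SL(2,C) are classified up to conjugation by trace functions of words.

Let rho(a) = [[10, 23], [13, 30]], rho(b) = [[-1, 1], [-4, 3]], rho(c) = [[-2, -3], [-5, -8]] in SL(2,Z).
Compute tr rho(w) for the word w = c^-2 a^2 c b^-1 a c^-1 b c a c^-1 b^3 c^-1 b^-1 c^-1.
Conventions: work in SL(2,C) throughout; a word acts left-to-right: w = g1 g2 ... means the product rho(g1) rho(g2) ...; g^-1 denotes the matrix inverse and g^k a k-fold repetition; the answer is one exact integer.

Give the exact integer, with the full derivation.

rho(c^-1) = [[-8, 3], [5, -2]]
... * rho(c^-1) = [[-8, 3], [5, -2]]  ->  [[79, -30], [-50, 19]]
... * rho(a) = [[10, 23], [13, 30]]  ->  [[400, 917], [-253, -580]]
... * rho(a) = [[10, 23], [13, 30]]  ->  [[15921, 36710], [-10070, -23219]]
... * rho(c) = [[-2, -3], [-5, -8]]  ->  [[-215392, -341443], [136235, 215962]]
... * rho(b^-1) = [[3, -1], [4, -1]]  ->  [[-2011948, 556835], [1272553, -352197]]
... * rho(a) = [[10, 23], [13, 30]]  ->  [[-12880625, -29569754], [8146969, 18702809]]
... * rho(c^-1) = [[-8, 3], [5, -2]]  ->  [[-44803770, 20497633], [28338293, -12964711]]
... * rho(b) = [[-1, 1], [-4, 3]]  ->  [[-37186762, 16689129], [23520551, -10555840]]
... * rho(c) = [[-2, -3], [-5, -8]]  ->  [[-9072121, -21952746], [5738098, 13885067]]
... * rho(a) = [[10, 23], [13, 30]]  ->  [[-376106908, -867241163], [237886851, 548528264]]
... * rho(c^-1) = [[-8, 3], [5, -2]]  ->  [[-1327350551, 606161602], [839546512, -383395975]]
... * rho(b) = [[-1, 1], [-4, 3]]  ->  [[-1097295857, 491134255], [694037388, -310641413]]
... * rho(b) = [[-1, 1], [-4, 3]]  ->  [[-867241163, 376106908], [548528264, -237886851]]
... * rho(b) = [[-1, 1], [-4, 3]]  ->  [[-637186469, 261079561], [403019140, -165132289]]
... * rho(c^-1) = [[-8, 3], [5, -2]]  ->  [[6402889557, -2433718529], [-4049814565, 1539321998]]
... * rho(b^-1) = [[3, -1], [4, -1]]  ->  [[9473794555, -3969171028], [-5992155703, 2510492567]]
... * rho(c^-1) = [[-8, 3], [5, -2]]  ->  [[-95636211580, 36359725721], [60489708459, -22997452243]]
tr = -95636211580 + -22997452243 = -118633663823

-118633663823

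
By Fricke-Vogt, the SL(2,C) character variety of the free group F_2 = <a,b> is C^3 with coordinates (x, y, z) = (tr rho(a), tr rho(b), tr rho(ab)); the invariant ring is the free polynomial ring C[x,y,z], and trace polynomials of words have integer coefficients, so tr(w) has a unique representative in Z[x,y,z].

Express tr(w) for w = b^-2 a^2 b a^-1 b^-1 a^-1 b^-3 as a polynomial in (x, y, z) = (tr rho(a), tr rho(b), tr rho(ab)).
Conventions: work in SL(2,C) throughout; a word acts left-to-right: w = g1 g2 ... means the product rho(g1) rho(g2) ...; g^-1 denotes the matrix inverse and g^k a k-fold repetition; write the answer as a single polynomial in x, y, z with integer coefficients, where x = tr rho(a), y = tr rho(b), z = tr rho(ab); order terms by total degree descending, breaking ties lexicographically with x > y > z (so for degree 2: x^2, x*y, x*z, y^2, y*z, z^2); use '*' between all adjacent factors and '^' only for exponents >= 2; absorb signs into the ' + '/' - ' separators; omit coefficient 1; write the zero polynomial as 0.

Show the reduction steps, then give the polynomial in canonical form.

-x^2*y^5*z^2 + x^3*y^4*z + x*y^6*z + x*y^4*z^3 + 3*x^2*y^3*z^2 - 3*x^3*y^2*z - 6*x*y^4*z - 3*x*y^2*z^3 - x^2*y^3 - x^2*y*z^2 - y^3*z^2 + x^3*z + 11*x*y^2*z + x*z^3 + 2*x^2*y + y^3 + 2*y*z^2 - 4*x*z - 3*y

tr(a^2) = tr(a) * tr(a) - tr(1) = x^2 - 2
tr(a^2 b) = tr(a) * tr(b a) - tr(b) = x*z - y
tr(b^-1 a^2) = tr(a^2) * tr(b) - tr(a^2 b) = x^2*y - x*z - y
tr(b^-2 a^2) = tr(b^-1 a^2) * tr(b) - tr(b^-1 a^2 b) = x^2*y^2 - x*y*z - x^2 - y^2 + 2
tr(a^2 b a) = tr(a) * tr(b a^2) - tr(b a) = x^2*z - x*y - z
tr(b a b a) = tr(a b) * tr(a b) - tr(1) = z^2 - 2
tr(b a b) = tr(b) * tr(a b) - tr(a) = y*z - x
tr(a^2 b a b) = tr(a) * tr(b a b a) - tr(b a b) = x*z^2 - y*z - x
tr(b^-1 a^2 b a) = tr(a^2 b a) * tr(b) - tr(a^2 b a b) = x^2*y*z - x*y^2 - x*z^2 + x
tr(a^2 b a b^-2) = tr(b^-1 a^2 b a) * tr(b) - tr(b^-1 a^2 b a b) = x^2*y^2*z - x*y^3 - x*y*z^2 - x^2*z + 2*x*y + z
tr(b^-3 a^2 b a) = tr(a^2 b a b^-2) * tr(b) - tr(a^2 b a b^-1) = x^2*y^3*z - x*y^4 - x*y^2*z^2 - 2*x^2*y*z + 3*x*y^2 + x*z^2 + y*z - x
tr(b^-3 a^2 b a^-1) = tr(b^-3 a^2 b) * tr(a) - tr(b^-3 a^2 b a) = -x^2*y^3*z + x^3*y^2 + x*y^4 + x*y^2*z^2 + x^2*y*z - x^3 - 4*x*y^2 - x*z^2 - y*z + 3*x
tr(a^2 b a^-1 b^-1) = tr(b^-1 a^2 b) * tr(a) - tr(b^-1 a^2 b a) = -x^2*y*z + x^3 + x*y^2 + x*z^2 - 3*x
tr(b^-2 a^2 b a^-1) = tr(a^2 b a^-1 b^-1) * tr(b) - tr(a^2 b a^-1) = -x^2*y^2*z + x^3*y + x*y^3 + x*y*z^2 - 3*x*y - z
tr(b^-4 a^2 b a^-1) = tr(b^-3 a^2 b a^-1) * tr(b) - tr(b^-3 a^2 b a^-1 b) = -x^2*y^4*z + x^3*y^3 + x*y^5 + x*y^3*z^2 + 2*x^2*y^2*z - 2*x^3*y - 5*x*y^3 - 2*x*y*z^2 - y^2*z + 6*x*y + z
tr(b^-3 a^2) = tr(b^-2 a^2) * tr(b) - tr(b^-2 a^2 b) = x^2*y^3 - x*y^2*z - 2*x^2*y - y^3 + x*z + 3*y
tr(b^-3 a^2 b a^-2 b^-1) = tr(b^-4 a^2 b a^-1) * tr(a) - tr(b^-4 a^2 b) = -x^3*y^4*z + x^4*y^3 + x^2*y^5 + x^2*y^3*z^2 + 2*x^3*y^2*z - 2*x^4*y - 6*x^2*y^3 - 2*x^2*y*z^2 + 8*x^2*y + y^3 - 3*y
tr(b^-1 a^2 b a^-2) = tr(b^-1 a^2 b a^-1) * tr(a) - tr(b^-1 a^2 b) = -x^3*y*z + x^4 + x^2*y^2 + x^2*z^2 - 4*x^2 + 2
tr(b^-2 a^2 b a^-2) = tr(b^-1 a^2 b a^-2) * tr(b) - tr(b^-1 a^2 b a^-2 b) = -x^3*y^2*z + x^4*y + x^2*y^3 + x^2*y*z^2 - 4*x^2*y + y
tr(b^-3 a^2 b a^-2) = tr(b^-2 a^2 b a^-2) * tr(b) - tr(b^-2 a^2 b a^-2 b) = -x^3*y^3*z + x^4*y^2 + x^2*y^4 + x^2*y^2*z^2 + x^3*y*z - x^4 - 5*x^2*y^2 - x^2*z^2 + 4*x^2 + y^2 - 2
tr(a^-1 b^-5 a^2 b a^-1) = tr(b^-3 a^2 b a^-2 b^-1) * tr(b) - tr(b^-3 a^2 b a^-2) = -x^3*y^5*z + x^4*y^4 + x^2*y^6 + x^2*y^4*z^2 + 3*x^3*y^3*z - 3*x^4*y^2 - 7*x^2*y^4 - 3*x^2*y^2*z^2 - x^3*y*z + x^4 + 13*x^2*y^2 + x^2*z^2 + y^4 - 4*x^2 - 4*y^2 + 2
tr(a b^2 a) = tr(b) * tr(a^2 b) - tr(a^2) = x*y*z - x^2 - y^2 + 2
tr(a^2 b^2 a) = tr(a) * tr(a b^2 a) - tr(a b^2) = x^2*y*z - x^3 - x*y^2 - y*z + 3*x
tr(b^2 a b a) = tr(b) * tr(a b a b) - tr(a b a) = y*z^2 - x*z - y
tr(b^2 a b) = tr(b) * tr(a b^2) - tr(a b) = y^2*z - x*y - z
tr(a^2 b^2 a b) = tr(a) * tr(b^2 a b a) - tr(b^2 a b) = x*y*z^2 - x^2*z - y^2*z + z
tr(b^-1 a^2 b^2 a) = tr(a^2 b^2 a) * tr(b) - tr(a^2 b^2 a b) = x^2*y^2*z - x^3*y - x*y^3 - x*y*z^2 + x^2*z + 3*x*y - z
tr(a^2 b^2 a^-1 b^-1) = tr(b^-1 a^2 b^2) * tr(a) - tr(b^-1 a^2 b^2 a) = -x^2*y^2*z + x^3*y + x*y^3 + x*y*z^2 - 4*x*y + z
tr(b^-1 a^2 b^2 a^-1 b^-1) = tr(a^2 b^2 a^-1 b^-1) * tr(b) - tr(a^2 b^2 a^-1) = -x^2*y^3*z + x^3*y^2 + x*y^4 + x*y^2*z^2 - 4*x*y^2 + x
tr(b^-1 a^2 b^2 a^-1 b^-2) = tr(b^-1 a^2 b^2 a^-1 b^-1) * tr(b) - tr(b^-1 a^2 b^2 a^-1) = -x^2*y^4*z + x^3*y^3 + x*y^5 + x*y^3*z^2 + x^2*y^2*z - x^3*y - 5*x*y^3 - x*y*z^2 + 5*x*y - z
tr(b^-1 a^2 b^2 a^-1 b^-3) = tr(b^-1 a^2 b^2 a^-1 b^-2) * tr(b) - tr(b^-1 a^2 b^2 a^-1 b^-1) = -x^2*y^5*z + x^3*y^4 + x*y^6 + x*y^4*z^2 + 2*x^2*y^3*z - 2*x^3*y^2 - 6*x*y^4 - 2*x*y^2*z^2 + 9*x*y^2 - y*z - x
tr(b a^-1 b^-5 a^2 b) = tr(b^-1 a^2 b^2 a^-1 b^-3) * tr(b) - tr(b^-1 a^2 b^2 a^-1 b^-2) = -x^2*y^6*z + x^3*y^5 + x*y^7 + x*y^5*z^2 + 3*x^2*y^4*z - 3*x^3*y^3 - 7*x*y^5 - 3*x*y^3*z^2 - x^2*y^2*z + x^3*y + 14*x*y^3 + x*y*z^2 - y^2*z - 6*x*y + z
tr(a^2 b a b a) = tr(a) * tr(a b a b a) - tr(a b a b) = x^2*z^2 - x*y*z - x^2 - z^2 + 2
tr(b a b a b a) = tr(b a) * tr(b a b a) - tr(b^-1 a^-1) = z^3 - 3*z
tr(a^2 b a b a b) = tr(a) * tr(b a b a b a) - tr(b a b a b) = x*z^3 - y*z^2 - 2*x*z + y
tr(a^2 b a b a b^-1) = tr(a^2 b a b a) * tr(b) - tr(a^2 b a b a b) = x^2*y*z^2 - x*y^2*z - x*z^3 - x^2*y + 2*x*z + y
tr(b^-2 a^2 b a b a) = tr(a^2 b a b a b^-1) * tr(b) - tr(a^2 b a b a) = x^2*y^2*z^2 - x*y^3*z - x*y*z^3 - x^2*y^2 - x^2*z^2 + 3*x*y*z + x^2 + y^2 + z^2 - 2
tr(b^-3 a^2 b a b a) = tr(b^-2 a^2 b a b a) * tr(b) - tr(b^-2 a^2 b a b a b) = x^2*y^3*z^2 - x*y^4*z - x*y^2*z^3 - x^2*y^3 - 2*x^2*y*z^2 + 4*x*y^2*z + x*z^3 + 2*x^2*y + y^3 + y*z^2 - 2*x*z - 3*y
tr(b^-3 a^2 b a b a^-1) = tr(b^-3 a^2 b a b) * tr(a) - tr(b^-3 a^2 b a b a) = -x^2*y^3*z^2 + x^3*y^2*z + x*y^4*z + x*y^2*z^3 + x^2*y*z^2 - x^3*z - 4*x*y^2*z - x*z^3 - y^3 - y*z^2 + 3*x*z + 3*y
tr(a^2 b a b a^-1 b^-1) = tr(b^-1 a^2 b a b) * tr(a) - tr(b^-1 a^2 b a b a) = -x^2*y*z^2 + x^3*z + x*y^2*z + x*z^3 - 3*x*z - y
tr(b^-2 a^2 b a b a^-1) = tr(a^2 b a b a^-1 b^-1) * tr(b) - tr(a^2 b a b a^-1) = -x^2*y^2*z^2 + x^3*y*z + x*y^3*z + x*y*z^3 - 3*x*y*z - y^2 - z^2 + 2
tr(b^-2 a^2 b a b a^-1 b^-2) = tr(b^-3 a^2 b a b a^-1) * tr(b) - tr(b^-3 a^2 b a b a^-1 b) = -x^2*y^4*z^2 + x^3*y^3*z + x*y^5*z + x*y^3*z^3 + 2*x^2*y^2*z^2 - 2*x^3*y*z - 5*x*y^3*z - 2*x*y*z^3 - y^4 - y^2*z^2 + 6*x*y*z + 4*y^2 + z^2 - 2
tr(b a^-1 b^-5 a^2 b a) = tr(b^-2 a^2 b a b a^-1 b^-2) * tr(b) - tr(b^-2 a^2 b a b a^-1 b^-1) = -x^2*y^5*z^2 + x^3*y^4*z + x*y^6*z + x*y^4*z^3 + 3*x^2*y^3*z^2 - 3*x^3*y^2*z - 6*x*y^4*z - 3*x*y^2*z^3 - x^2*y*z^2 - y^5 - y^3*z^2 + x^3*z + 10*x*y^2*z + x*z^3 + 5*y^3 + 2*y*z^2 - 3*x*z - 5*y
tr(a^-1 b^-5 a^2 b a^-1 b) = tr(b a^-1 b^-5 a^2 b) * tr(a) - tr(b a^-1 b^-5 a^2 b a) = -x^3*y^6*z + x^4*y^5 + x^2*y^7 + 2*x^2*y^5*z^2 + 2*x^3*y^4*z - x*y^6*z - x*y^4*z^3 - 3*x^4*y^3 - 7*x^2*y^5 - 6*x^2*y^3*z^2 + 2*x^3*y^2*z + 6*x*y^4*z + 3*x*y^2*z^3 + x^4*y + 14*x^2*y^3 + 2*x^2*y*z^2 + y^5 + y^3*z^2 - x^3*z - 11*x*y^2*z - x*z^3 - 6*x^2*y - 5*y^3 - 2*y*z^2 + 4*x*z + 5*y
tr(b^-2 a^2 b a^-1 b^-1 a^-1 b^-3) = tr(a^-1 b^-5 a^2 b a^-1) * tr(b) - tr(a^-1 b^-5 a^2 b a^-1 b) = -x^2*y^5*z^2 + x^3*y^4*z + x*y^6*z + x*y^4*z^3 + 3*x^2*y^3*z^2 - 3*x^3*y^2*z - 6*x*y^4*z - 3*x*y^2*z^3 - x^2*y^3 - x^2*y*z^2 - y^3*z^2 + x^3*z + 11*x*y^2*z + x*z^3 + 2*x^2*y + y^3 + 2*y*z^2 - 4*x*z - 3*y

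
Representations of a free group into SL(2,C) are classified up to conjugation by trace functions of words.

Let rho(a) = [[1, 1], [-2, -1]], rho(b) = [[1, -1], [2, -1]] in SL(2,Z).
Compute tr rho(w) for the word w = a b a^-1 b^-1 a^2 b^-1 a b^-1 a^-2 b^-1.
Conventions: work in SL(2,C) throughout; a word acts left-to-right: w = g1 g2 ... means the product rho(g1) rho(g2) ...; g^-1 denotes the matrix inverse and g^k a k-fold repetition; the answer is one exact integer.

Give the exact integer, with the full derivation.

rho(a) = [[1, 1], [-2, -1]]
... * rho(b) = [[1, -1], [2, -1]]  ->  [[3, -2], [-4, 3]]
... * rho(a^-1) = [[-1, -1], [2, 1]]  ->  [[-7, -5], [10, 7]]
... * rho(b^-1) = [[-1, 1], [-2, 1]]  ->  [[17, -12], [-24, 17]]
... * rho(a) = [[1, 1], [-2, -1]]  ->  [[41, 29], [-58, -41]]
... * rho(a) = [[1, 1], [-2, -1]]  ->  [[-17, 12], [24, -17]]
... * rho(b^-1) = [[-1, 1], [-2, 1]]  ->  [[-7, -5], [10, 7]]
... * rho(a) = [[1, 1], [-2, -1]]  ->  [[3, -2], [-4, 3]]
... * rho(b^-1) = [[-1, 1], [-2, 1]]  ->  [[1, 1], [-2, -1]]
... * rho(a^-1) = [[-1, -1], [2, 1]]  ->  [[1, 0], [0, 1]]
... * rho(a^-1) = [[-1, -1], [2, 1]]  ->  [[-1, -1], [2, 1]]
... * rho(b^-1) = [[-1, 1], [-2, 1]]  ->  [[3, -2], [-4, 3]]
tr = 3 + 3 = 6

6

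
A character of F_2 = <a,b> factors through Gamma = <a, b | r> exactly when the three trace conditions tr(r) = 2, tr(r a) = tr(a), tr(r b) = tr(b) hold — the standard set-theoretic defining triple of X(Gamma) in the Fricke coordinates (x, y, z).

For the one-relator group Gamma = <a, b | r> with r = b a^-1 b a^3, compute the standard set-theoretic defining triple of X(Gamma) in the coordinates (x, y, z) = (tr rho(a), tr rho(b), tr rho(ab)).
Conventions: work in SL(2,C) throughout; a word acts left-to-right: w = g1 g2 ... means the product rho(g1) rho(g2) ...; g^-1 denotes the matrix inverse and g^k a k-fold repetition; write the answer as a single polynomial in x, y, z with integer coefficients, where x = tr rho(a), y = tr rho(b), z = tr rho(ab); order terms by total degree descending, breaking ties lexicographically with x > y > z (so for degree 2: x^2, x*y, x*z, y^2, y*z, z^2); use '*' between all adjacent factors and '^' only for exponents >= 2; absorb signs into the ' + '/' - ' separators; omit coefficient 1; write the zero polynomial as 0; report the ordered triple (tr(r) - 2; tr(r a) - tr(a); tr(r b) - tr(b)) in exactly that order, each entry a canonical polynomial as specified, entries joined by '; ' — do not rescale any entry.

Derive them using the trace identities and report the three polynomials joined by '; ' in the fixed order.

tr(b^2 a) = tr(b)*tr(a b) - tr(a) = y*z - x
tr(b^2) = tr(b)*tr(b) - tr(1) = y^2 - 2
so tr(a b^2 a) = tr(a)*tr(b^2 a) - tr(b^2) = x*y*z - x^2 - y^2 + 2
reduce: tr(b a^3 b) = tr(a)*tr(a b^2 a) - tr(a b^2) = x^2*y*z - x^3 - x*y^2 - y*z + 3*x
tr(b a b a) = tr(b a)*tr(b a) - tr(1) = z^2 - 2
tr(a b a b a) = tr(a)*tr(b a b a) - tr(b a b) = x*z^2 - y*z - x
reduce: tr(b a^3 b a) = tr(a)*tr(a b a b a) - tr(a b a b) = x^2*z^2 - x*y*z - x^2 - z^2 + 2
tr(b a^-1 b a^3) = tr(b a^3 b)*tr(a) - tr(b a^3 b a) = x^3*y*z - x^4 - x^2*y^2 - x^2*z^2 + 4*x^2 + z^2 - 2
tr(b a^4 b) = tr(a)*tr(a b^2 a^2) - tr(a b^2 a)  (reduce the a square) = x^3*y*z - x^4 - x^2*y^2 - 2*x*y*z + 4*x^2 + y^2 - 2
reduce: tr(b a^4 b a) = tr(a)*tr(b a b a^3) - tr(b a b a^2)  (reduce the a square) = x^3*z^2 - x^2*y*z - x^3 - 2*x*z^2 + y*z + 3*x
reduce: tr(b a^-1 b a^4) = tr(b a^4 b)*tr(a) - tr(b a^4 b a)  (eliminate a^-1) = x^4*y*z - x^5 - x^3*y^2 - x^3*z^2 - x^2*y*z + 5*x^3 + x*y^2 + 2*x*z^2 - y*z - 5*x
so tr(b a^2) = tr(a)*tr(b a) - tr(b) = x*z - y
tr(b^3 a^2) = tr(b)*tr(b a^2 b) - tr(b a^2) = x*y^2*z - x^2*y - y^3 - x*z + 3*y
so tr(b^3 a) = tr(b)*tr(a b^2) - tr(a b) = y^2*z - x*y - z
so tr(b a^3 b^2) = tr(a)*tr(b^3 a^2) - tr(b^3 a) = x^2*y^2*z - x^3*y - x*y^3 - x^2*z - y^2*z + 4*x*y + z
reduce: tr(a b a^2) = tr(a)*tr(a b a) - tr(a b) = x^2*z - x*y - z
tr(b^2 a b a^2) = tr(b)*tr(a b a^2 b) - tr(a b a^2) = x*y*z^2 - x^2*z - y^2*z + z
reduce: tr(b^2 a b a) = tr(b)*tr(a b a b) - tr(a b a) = y*z^2 - x*z - y
tr(b a^3 b^2 a) = tr(a)*tr(b^2 a b a^2) - tr(b^2 a b a) = x^2*y*z^2 - x^3*z - x*y^2*z - y*z^2 + 2*x*z + y
reduce: tr(b a^-1 b a^3 b) = tr(b a^3 b^2)*tr(a) - tr(b a^3 b^2 a) = x^3*y^2*z - x^4*y - x^2*y^3 - x^2*y*z^2 + 4*x^2*y + y*z^2 - x*z - y
assemble the triple (tr(r) - 2; tr(r a) - x; tr(r b) - y)

x^3*y*z - x^4 - x^2*y^2 - x^2*z^2 + 4*x^2 + z^2 - 4; x^4*y*z - x^5 - x^3*y^2 - x^3*z^2 - x^2*y*z + 5*x^3 + x*y^2 + 2*x*z^2 - y*z - 6*x; x^3*y^2*z - x^4*y - x^2*y^3 - x^2*y*z^2 + 4*x^2*y + y*z^2 - x*z - 2*y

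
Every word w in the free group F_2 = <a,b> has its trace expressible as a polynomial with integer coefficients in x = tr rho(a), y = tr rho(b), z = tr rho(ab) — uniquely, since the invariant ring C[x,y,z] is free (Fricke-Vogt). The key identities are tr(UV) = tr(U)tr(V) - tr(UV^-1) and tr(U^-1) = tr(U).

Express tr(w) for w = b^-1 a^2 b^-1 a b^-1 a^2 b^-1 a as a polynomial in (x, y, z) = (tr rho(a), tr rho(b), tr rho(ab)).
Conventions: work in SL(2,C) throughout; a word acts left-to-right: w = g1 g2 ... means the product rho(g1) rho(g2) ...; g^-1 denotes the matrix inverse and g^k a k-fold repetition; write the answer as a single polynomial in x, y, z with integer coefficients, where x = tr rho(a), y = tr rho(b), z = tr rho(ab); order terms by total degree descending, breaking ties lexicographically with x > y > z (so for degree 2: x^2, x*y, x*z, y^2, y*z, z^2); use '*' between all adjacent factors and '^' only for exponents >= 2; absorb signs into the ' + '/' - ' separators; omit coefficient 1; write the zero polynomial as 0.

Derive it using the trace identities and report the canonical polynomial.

x^6*y^4 - 4*x^5*y^3*z - 2*x^4*y^4 + 6*x^4*y^2*z^2 + 6*x^3*y^3*z - 4*x^3*y*z^3 - 2*x^4*y^2 + x^2*y^4 - 6*x^2*y^2*z^2 + x^2*z^4 + 4*x^3*y*z - 2*x*y^3*z + 2*x*y*z^3 + 2*x^2*y^2 - 2*x^2*z^2 + y^2*z^2 - 2*x*y*z + x^2 - 2

apply: tr(a^2) = tr(a) * tr(a) - tr(1) = x^2 - 2
use: tr(a^3) = tr(a) * tr(a^2) - tr(a) = x^3 - 3*x
use: tr(a^4) = tr(a) * tr(a^3) - tr(a^2) = x^4 - 4*x^2 + 2
tr(a^5) = tr(a) * tr(a^4) - tr(a^3) = x^5 - 5*x^3 + 5*x
tr(a^6) = tr(a) * tr(a^5) - tr(a^4) = x^6 - 6*x^4 + 9*x^2 - 2
apply: tr(a b a) = tr(a) * tr(b a) - tr(b) = x*z - y
apply: tr(a b a^2) = tr(a) * tr(a b a) - tr(a b) = x^2*z - x*y - z
tr(b a^4) = tr(a) * tr(a b a^2) - tr(a b a) = x^3*z - x^2*y - 2*x*z + y
tr(a b a^4) = tr(a) * tr(b a^4) - tr(b a^3) = x^4*z - x^3*y - 3*x^2*z + 2*x*y + z
use: tr(a^6 b) = tr(a) * tr(a b a^4) - tr(a b a^3) = x^5*z - x^4*y - 4*x^3*z + 3*x^2*y + 3*x*z - y
apply: tr(a b^-1 a^5) = tr(a^6) * tr(b) - tr(a^6 b) = x^6*y - x^5*z - 5*x^4*y + 4*x^3*z + 6*x^2*y - 3*x*z - y
use: tr(b a b a) = tr(b a) * tr(b a) - tr(1) = z^2 - 2
apply: tr(b a b) = tr(b) * tr(a b) - tr(a) = y*z - x
tr(a b a b a) = tr(a) * tr(b a b a) - tr(b a b) = x*z^2 - y*z - x
tr(a b a b a^2) = tr(a) * tr(a b a b a) - tr(a b a b) = x^2*z^2 - x*y*z - x^2 - z^2 + 2
apply: tr(a b a b a^3) = tr(a) * tr(a b a b a^2) - tr(a b a b a) = x^3*z^2 - x^2*y*z - x^3 - 2*x*z^2 + y*z + 3*x
tr(a^5 b a b) = tr(a) * tr(a b a b a^3) - tr(a b a b a^2) = x^4*z^2 - x^3*y*z - x^4 - 3*x^2*z^2 + 2*x*y*z + 4*x^2 + z^2 - 2
tr(a b^-1 a^5 b) = tr(a^5 b a) * tr(b) - tr(a^5 b a b) = x^5*y*z - x^4*y^2 - x^4*z^2 - 3*x^3*y*z + x^4 + 3*x^2*y^2 + 3*x^2*z^2 + x*y*z - 4*x^2 - y^2 - z^2 + 2
use: tr(a^2 b^-1 a b^-1 a^3) = tr(a b^-1 a^5) * tr(b) - tr(a b^-1 a^5 b) = x^6*y^2 - 2*x^5*y*z - 4*x^4*y^2 + x^4*z^2 + 7*x^3*y*z - x^4 + 3*x^2*y^2 - 3*x^2*z^2 - 4*x*y*z + 4*x^2 + z^2 - 2
tr(b a^3 b) = tr(b) * tr(a^3 b) - tr(a^3) = x^2*y*z - x^3 - x*y^2 - y*z + 3*x
use: tr(b a^2 b a^3) = tr(a) * tr(b a^3 b a) - tr(b a^3 b) = x^3*z^2 - 2*x^2*y*z + x*y^2 - x*z^2 + y*z - x
use: tr(b a^2 b) = tr(b) * tr(a^2 b) - tr(a^2) = x*y*z - x^2 - y^2 + 2
use: tr(b a^2 b a^2) = tr(a) * tr(b a^2 b a) - tr(b a^2 b) = x^2*z^2 - 2*x*y*z + y^2 - 2
use: tr(a^4 b a^2 b) = tr(a) * tr(b a^2 b a^3) - tr(b a^2 b a^2) = x^4*z^2 - 2*x^3*y*z + x^2*y^2 - 2*x^2*z^2 + 3*x*y*z - x^2 - y^2 + 2
tr(a^3 b a^2 b^-1 a) = tr(a^4 b a^2) * tr(b) - tr(a^4 b a^2 b) = x^5*y*z - x^4*y^2 - x^4*z^2 - 2*x^3*y*z + 2*x^2*y^2 + 2*x^2*z^2 + x^2 - 2
use: tr(a b a^3 b a^2) = tr(a) * tr(a b a^3 b a) - tr(a b a^3 b) = x^4*z^2 - 2*x^3*y*z + x^2*y^2 - 2*x^2*z^2 + 2*x*y*z + z^2 - 2
tr(b a b a b a) = tr(a b a b) * tr(a b) - tr(b a) = z^3 - 3*z
apply: tr(b a b a b) = tr(b) * tr(a b a b) - tr(a b a) = y*z^2 - x*z - y
apply: tr(b a b a b a^2) = tr(a) * tr(b a b a b a) - tr(b a b a b) = x*z^3 - y*z^2 - 2*x*z + y
apply: tr(b a b a^3 b a) = tr(a) * tr(b a b a b a^2) - tr(b a b a b a) = x^2*z^3 - x*y*z^2 - 2*x^2*z - z^3 + x*y + 3*z
apply: tr(a b^2 a b a) = tr(b) * tr(a b a^2 b) - tr(a b a^2) = x*y*z^2 - x^2*z - y^2*z + z
tr(b a b a^3 b) = tr(a) * tr(a b^2 a b a) - tr(a b^2 a b) = x^2*y*z^2 - x^3*z - x*y^2*z - y*z^2 + 2*x*z + y
tr(a b a^3 b a^2 b) = tr(a) * tr(b a b a^3 b a) - tr(b a b a^3 b) = x^3*z^3 - 2*x^2*y*z^2 - x^3*z + x*y^2*z - x*z^3 + x^2*y + y*z^2 + x*z - y
apply: tr(a^3 b a^2 b^-1 a b) = tr(a b a^3 b a^2) * tr(b) - tr(a b a^3 b a^2 b) = x^4*y*z^2 - 2*x^3*y^2*z - x^3*z^3 + x^2*y^3 + x^3*z + x*y^2*z + x*z^3 - x^2*y - x*z - y
tr(a^2 b^-1 a b^-1 a^3 b) = tr(a^3 b a^2 b^-1 a) * tr(b) - tr(a^3 b a^2 b^-1 a b) = x^5*y^2*z - x^4*y^3 - 2*x^4*y*z^2 + x^3*z^3 + x^2*y^3 + 2*x^2*y*z^2 - x^3*z - x*y^2*z - x*z^3 + 2*x^2*y + x*z - y
apply: tr(a b^-1 a^2 b^-1 a b^-1 a^2) = tr(a^2 b^-1 a b^-1 a^3) * tr(b) - tr(a^2 b^-1 a b^-1 a^3 b) = x^6*y^3 - 3*x^5*y^2*z - 3*x^4*y^3 + 3*x^4*y*z^2 + 7*x^3*y^2*z - x^3*z^3 - x^4*y + 2*x^2*y^3 - 5*x^2*y*z^2 + x^3*z - 3*x*y^2*z + x*z^3 + 2*x^2*y + y*z^2 - x*z - y
tr(a^3 b^-1 a^2 b a) = tr(a^2 b a^4) * tr(b) - tr(a^2 b a^4 b) = x^5*y*z - x^4*y^2 - x^4*z^2 - 2*x^3*y*z + 2*x^2*y^2 + 2*x^2*z^2 + x^2 - 2
tr(a^3 b^-1 a^2 b a b) = tr(a^2 b a b a^3) * tr(b) - tr(a^2 b a b a^3 b) = x^4*y*z^2 - x^3*y^2*z - x^3*z^3 - x^4*y - x^2*y*z^2 + x^3*z + x*y^2*z + x*z^3 + 3*x^2*y - x*z - y
tr(a b^-1 a^2 b a b^-1 a^2) = tr(a^3 b^-1 a^2 b a) * tr(b) - tr(a^3 b^-1 a^2 b a b) = x^5*y^2*z - x^4*y^3 - 2*x^4*y*z^2 - x^3*y^2*z + x^3*z^3 + x^4*y + 2*x^2*y^3 + 3*x^2*y*z^2 - x^3*z - x*y^2*z - x*z^3 - 2*x^2*y + x*z - y
tr(b a b^2) = tr(b) * tr(b a b) - tr(b a) = y^2*z - x*y - z
tr(b a^2 b a b) = tr(a) * tr(b a b^2 a) - tr(b a b^2) = x*y*z^2 - x^2*z - y^2*z + z
tr(a b a b a^2 b a) = tr(a) * tr(b a^2 b a b a) - tr(b a^2 b a b) = x^2*z^3 - 2*x*y*z^2 - x^2*z + y^2*z + x*y - z
apply: tr(a^2 b a^3 b a b) = tr(a) * tr(a b a b a^2 b a) - tr(a b a b a^2 b) = x^3*z^3 - 2*x^2*y*z^2 - x^3*z + x*y^2*z - x*z^3 + x^2*y + y*z^2 + x*z - y
use: tr(a^2 b a b^-1 a^2 b a) = tr(a^2 b a^3 b a) * tr(b) - tr(a^2 b a^3 b a b) = x^4*y*z^2 - 2*x^3*y^2*z - x^3*z^3 + x^2*y^3 + x^3*z + x*y^2*z + x*z^3 - x^2*y - x*z - y
use: tr(b a b a b a b a) = tr(a b) * tr(a b a b a b) - tr(a^-1 b^-1 a^-1 b^-1) = z^4 - 4*z^2 + 2
tr(b a b a b a b) = tr(b) * tr(a b a b a b) - tr(a b a b a) = y*z^3 - x*z^2 - 2*y*z + x
use: tr(b a b a^2 b a b a) = tr(a) * tr(b a b a b a b a) - tr(b a b a b a b) = x*z^4 - y*z^3 - 3*x*z^2 + 2*y*z + x
use: tr(b a b^2 a b) = tr(b) * tr(a b^2 a b) - tr(a b^2 a) = y^2*z^2 - 2*x*y*z + x^2 - 2
tr(b a b a^2 b a b) = tr(a) * tr(b a b^2 a b a) - tr(b a b^2 a b) = x*y*z^3 - x^2*z^2 - y^2*z^2 + 2
tr(a^2 b a b a^2 b a b) = tr(a) * tr(b a b a^2 b a b a) - tr(b a b a^2 b a b) = x^2*z^4 - 2*x*y*z^3 - 2*x^2*z^2 + y^2*z^2 + 2*x*y*z + x^2 - 2
tr(a^2 b a b^-1 a^2 b a b) = tr(a^2 b a b a^2 b a) * tr(b) - tr(a^2 b a b a^2 b a b) = x^3*y*z^3 - 2*x^2*y^2*z^2 - x^2*z^4 - x^3*y*z + x*y^3*z + x*y*z^3 + x^2*y^2 + 2*x^2*z^2 - x*y*z - x^2 - y^2 + 2
use: tr(a b^-1 a^2 b a b^-1 a^2 b) = tr(a^2 b a b^-1 a^2 b a) * tr(b) - tr(a^2 b a b^-1 a^2 b a b) = x^4*y^2*z^2 - 2*x^3*y^3*z - 2*x^3*y*z^3 + x^2*y^4 + 2*x^2*y^2*z^2 + x^2*z^4 + 2*x^3*y*z - 2*x^2*y^2 - 2*x^2*z^2 + x^2 - 2
apply: tr(a b^-1 a^2 b^-1 a b^-1 a^2 b) = tr(a b^-1 a^2 b a b^-1 a^2) * tr(b) - tr(a b^-1 a^2 b a b^-1 a^2 b) = x^5*y^3*z - x^4*y^4 - 3*x^4*y^2*z^2 + x^3*y^3*z + 3*x^3*y*z^3 + x^4*y^2 + x^2*y^4 + x^2*y^2*z^2 - x^2*z^4 - 3*x^3*y*z - x*y^3*z - x*y*z^3 + 2*x^2*z^2 + x*y*z - x^2 - y^2 + 2
tr(b^-1 a^2 b^-1 a b^-1 a^2 b^-1 a) = tr(a b^-1 a^2 b^-1 a b^-1 a^2) * tr(b) - tr(a b^-1 a^2 b^-1 a b^-1 a^2 b) = x^6*y^4 - 4*x^5*y^3*z - 2*x^4*y^4 + 6*x^4*y^2*z^2 + 6*x^3*y^3*z - 4*x^3*y*z^3 - 2*x^4*y^2 + x^2*y^4 - 6*x^2*y^2*z^2 + x^2*z^4 + 4*x^3*y*z - 2*x*y^3*z + 2*x*y*z^3 + 2*x^2*y^2 - 2*x^2*z^2 + y^2*z^2 - 2*x*y*z + x^2 - 2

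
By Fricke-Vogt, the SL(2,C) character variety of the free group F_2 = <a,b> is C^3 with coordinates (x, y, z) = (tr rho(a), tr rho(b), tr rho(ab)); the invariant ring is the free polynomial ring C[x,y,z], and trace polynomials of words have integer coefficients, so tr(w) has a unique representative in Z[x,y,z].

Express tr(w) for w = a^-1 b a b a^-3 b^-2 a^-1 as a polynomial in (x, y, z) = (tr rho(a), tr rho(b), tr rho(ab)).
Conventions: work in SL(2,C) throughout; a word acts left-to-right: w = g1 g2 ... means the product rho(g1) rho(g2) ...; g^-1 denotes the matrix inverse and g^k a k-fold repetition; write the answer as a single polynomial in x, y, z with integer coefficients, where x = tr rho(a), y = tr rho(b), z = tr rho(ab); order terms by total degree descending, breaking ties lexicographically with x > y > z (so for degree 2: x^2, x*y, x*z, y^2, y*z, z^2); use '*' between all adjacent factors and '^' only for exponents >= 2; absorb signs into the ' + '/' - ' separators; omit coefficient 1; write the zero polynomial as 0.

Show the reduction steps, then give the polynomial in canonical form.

trace(a^-1 b) = trace(b)*trace(a) - trace(b a) = x*y - z
so trace(b a b) = trace(b)*trace(a b) - trace(a) = y*z - x
trace(b a b a) = trace(b a)*trace(b a) - trace(1)   [split at repeated b] = z^2 - 2
trace(a^-1 b a b) = trace(b a b)*trace(a) - trace(b a b a) = x*y*z - x^2 - z^2 + 2
trace(a b a) = trace(a)*trace(b a) - trace(b) = x*z - y
so trace(b a b a b) = trace(b)*trace(a b a b) - trace(a b a) = y*z^2 - x*z - y
reduce: trace(b a b a b a) = trace(a b)*trace(a b a b) - trace(a^-1 b^-1)   [split at repeated a] = z^3 - 3*z
so trace(b a b a b a^-1) = trace(b a b a b)*trace(a) - trace(b a b a b a) = x*y*z^2 - x^2*z - z^3 - x*y + 3*z
trace(a^-2 b a b a b) = trace(b a b a b a^-1)*trace(a) - trace(b a b a b) = x^2*y*z^2 - x^3*z - x*z^3 - x^2*y - y*z^2 + 4*x*z + y
reduce: trace(b^-1 a^-2 b a b a) = trace(a^-2 b a b a)*trace(b) - trace(a^-2 b a b a b) = -x^2*y*z^2 + x^3*z + x*y^2*z + x*z^3 - 4*x*z + y
reduce: trace(a^-1 b^-1 a^-2 b a b) = trace(b^-1 a^-2 b a b)*trace(a) - trace(b^-1 a^-2 b a b a) = x^2*y*z^2 - x^3*z - x*y^2*z - x*z^3 + x^2*y + 3*x*z - y
trace(b^-1 a^-2 b a b a^-2) = trace(a^-1 b^-1 a^-2 b a b)*trace(a) - trace(a^-1 b^-1 a^-2 b a b a) = x^3*y*z^2 - x^4*z - x^2*y^2*z - x^2*z^3 + x^3*y + 3*x^2*z - 2*x*y + z
trace(a^-2 b a b) = trace(a^-1 b a b)*trace(a) - trace(a^-1 b a b a) = x^2*y*z - x^3 - x*z^2 - y*z + 3*x
so trace(a^-2 b a b a^-1) = trace(a^-2 b a b)*trace(a) - trace(a^-2 b a b a) = x^3*y*z - x^4 - x^2*z^2 - 2*x*y*z + 4*x^2 + z^2 - 2
so trace(a^-2 b a b a^-2) = trace(a^-2 b a b a^-1)*trace(a) - trace(a^-2 b a b) = x^4*y*z - x^5 - x^3*z^2 - 3*x^2*y*z + 5*x^3 + 2*x*z^2 + y*z - 5*x
so trace(a^-2 b^-2 a^-2 b a b) = trace(b^-1 a^-2 b a b a^-2)*trace(b) - trace(b^-1 a^-2 b a b a^-2 b) = x^3*y^2*z^2 - 2*x^4*y*z - x^2*y^3*z - x^2*y*z^3 + x^5 + x^3*y^2 + x^3*z^2 + 6*x^2*y*z - 5*x^3 - 2*x*y^2 - 2*x*z^2 + 5*x
so trace(a b a b a) = trace(a)*trace(b a b a) - trace(b a b) = x*z^2 - y*z - x
trace(b a b a b^-1 a) = trace(a b a b a)*trace(b) - trace(a b a b a b) = x*y*z^2 - y^2*z - z^3 - x*y + 3*z
reduce: trace(b^-1 a^-1 b a b a) = trace(b a b a b^-1)*trace(a) - trace(b a b a b^-1 a) = -x*y*z^2 + x^2*z + y^2*z + z^3 - 3*z
trace(a^-1 b a b a^-1 b^-1) = trace(b^-1 a^-1 b a b)*trace(a) - trace(b^-1 a^-1 b a b a) = x*y*z^2 - x^2*z - y^2*z - z^3 + x*y + 3*z
so trace(b a b a^-1 b^-2 a^-1) = trace(a^-1 b a b a^-1 b^-1)*trace(b) - trace(a^-1 b a b a^-1) = x*y^2*z^2 - 2*x^2*y*z - y^3*z - y*z^3 + x^3 + x*y^2 + x*z^2 + 4*y*z - 3*x
trace(a b a^-1 b^-1) = trace(a b a^-1)*trace(b) - trace(a b a^-1 b) = -x*y*z + x^2 + y^2 + z^2 - 2
reduce: trace(a^-1 b^-2 a^-2 b a b) = trace(b a b a^-1 b^-2 a^-1)*trace(a) - trace(b a b a^-1 b^-2) = x^2*y^2*z^2 - 2*x^3*y*z - x*y^3*z - x*y*z^3 + x^4 + x^2*y^2 + x^2*z^2 + 5*x*y*z - 4*x^2 - y^2 - z^2 + 2
trace(a^-1 b a b a^-3 b^-2 a^-1) = trace(a^-2 b^-2 a^-2 b a b)*trace(a) - trace(a^-2 b^-2 a^-2 b a b a) = x^4*y^2*z^2 - 2*x^5*y*z - x^3*y^3*z - x^3*y*z^3 + x^6 + x^4*y^2 + x^4*z^2 - x^2*y^2*z^2 + 8*x^3*y*z + x*y^3*z + x*y*z^3 - 6*x^4 - 3*x^2*y^2 - 3*x^2*z^2 - 5*x*y*z + 9*x^2 + y^2 + z^2 - 2

x^4*y^2*z^2 - 2*x^5*y*z - x^3*y^3*z - x^3*y*z^3 + x^6 + x^4*y^2 + x^4*z^2 - x^2*y^2*z^2 + 8*x^3*y*z + x*y^3*z + x*y*z^3 - 6*x^4 - 3*x^2*y^2 - 3*x^2*z^2 - 5*x*y*z + 9*x^2 + y^2 + z^2 - 2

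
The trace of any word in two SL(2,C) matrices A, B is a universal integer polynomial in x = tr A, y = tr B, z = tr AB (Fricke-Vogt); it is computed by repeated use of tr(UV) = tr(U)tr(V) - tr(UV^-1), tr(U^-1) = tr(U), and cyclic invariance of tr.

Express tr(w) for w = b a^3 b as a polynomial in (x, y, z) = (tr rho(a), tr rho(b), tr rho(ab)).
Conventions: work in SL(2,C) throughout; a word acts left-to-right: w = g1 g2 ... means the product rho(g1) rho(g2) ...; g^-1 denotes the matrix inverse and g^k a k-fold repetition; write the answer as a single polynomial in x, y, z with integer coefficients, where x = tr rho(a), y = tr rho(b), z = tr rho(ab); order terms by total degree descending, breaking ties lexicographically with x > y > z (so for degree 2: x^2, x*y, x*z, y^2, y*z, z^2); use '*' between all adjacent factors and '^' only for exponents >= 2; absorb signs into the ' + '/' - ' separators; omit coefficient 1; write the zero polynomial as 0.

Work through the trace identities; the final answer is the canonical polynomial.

x^2*y*z - x^3 - x*y^2 - y*z + 3*x

tr(b^2 a) = tr(b) * tr(a b) - tr(a) = y*z - x
tr(b^2) = tr(b) * tr(b) - tr(1) = y^2 - 2
tr(a b^2 a) = tr(a) * tr(b^2 a) - tr(b^2) = x*y*z - x^2 - y^2 + 2
tr(b a^3 b) = tr(a) * tr(a b^2 a) - tr(a b^2) = x^2*y*z - x^3 - x*y^2 - y*z + 3*x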